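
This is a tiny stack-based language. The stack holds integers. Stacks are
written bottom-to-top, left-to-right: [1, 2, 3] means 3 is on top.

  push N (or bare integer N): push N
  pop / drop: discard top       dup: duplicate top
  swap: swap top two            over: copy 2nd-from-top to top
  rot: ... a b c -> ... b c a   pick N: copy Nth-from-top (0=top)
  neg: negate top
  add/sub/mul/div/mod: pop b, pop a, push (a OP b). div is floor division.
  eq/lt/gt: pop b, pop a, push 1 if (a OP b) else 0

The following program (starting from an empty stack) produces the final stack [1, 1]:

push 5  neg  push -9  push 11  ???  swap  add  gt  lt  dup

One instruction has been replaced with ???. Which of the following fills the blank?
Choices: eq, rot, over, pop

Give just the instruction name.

Stack before ???: [-5, -9, 11]
Stack after ???:  [-5, -9, 11, -9]
Checking each choice:
  eq: stack underflow (need 2, have 1)
  rot: stack underflow (need 2, have 1)
  over: MATCH
  pop: stack underflow (need 2, have 1)


Answer: over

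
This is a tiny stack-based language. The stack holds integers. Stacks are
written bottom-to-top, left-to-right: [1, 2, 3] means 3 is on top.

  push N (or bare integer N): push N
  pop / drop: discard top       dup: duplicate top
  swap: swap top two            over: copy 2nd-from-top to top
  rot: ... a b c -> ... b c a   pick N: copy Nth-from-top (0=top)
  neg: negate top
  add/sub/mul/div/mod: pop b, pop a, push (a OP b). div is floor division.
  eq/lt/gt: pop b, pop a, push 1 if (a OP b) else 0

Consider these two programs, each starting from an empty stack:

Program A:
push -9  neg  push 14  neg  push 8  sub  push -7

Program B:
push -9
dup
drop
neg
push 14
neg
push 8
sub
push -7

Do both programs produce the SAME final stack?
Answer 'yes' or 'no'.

Program A trace:
  After 'push -9': [-9]
  After 'neg': [9]
  After 'push 14': [9, 14]
  After 'neg': [9, -14]
  After 'push 8': [9, -14, 8]
  After 'sub': [9, -22]
  After 'push -7': [9, -22, -7]
Program A final stack: [9, -22, -7]

Program B trace:
  After 'push -9': [-9]
  After 'dup': [-9, -9]
  After 'drop': [-9]
  After 'neg': [9]
  After 'push 14': [9, 14]
  After 'neg': [9, -14]
  After 'push 8': [9, -14, 8]
  After 'sub': [9, -22]
  After 'push -7': [9, -22, -7]
Program B final stack: [9, -22, -7]
Same: yes

Answer: yes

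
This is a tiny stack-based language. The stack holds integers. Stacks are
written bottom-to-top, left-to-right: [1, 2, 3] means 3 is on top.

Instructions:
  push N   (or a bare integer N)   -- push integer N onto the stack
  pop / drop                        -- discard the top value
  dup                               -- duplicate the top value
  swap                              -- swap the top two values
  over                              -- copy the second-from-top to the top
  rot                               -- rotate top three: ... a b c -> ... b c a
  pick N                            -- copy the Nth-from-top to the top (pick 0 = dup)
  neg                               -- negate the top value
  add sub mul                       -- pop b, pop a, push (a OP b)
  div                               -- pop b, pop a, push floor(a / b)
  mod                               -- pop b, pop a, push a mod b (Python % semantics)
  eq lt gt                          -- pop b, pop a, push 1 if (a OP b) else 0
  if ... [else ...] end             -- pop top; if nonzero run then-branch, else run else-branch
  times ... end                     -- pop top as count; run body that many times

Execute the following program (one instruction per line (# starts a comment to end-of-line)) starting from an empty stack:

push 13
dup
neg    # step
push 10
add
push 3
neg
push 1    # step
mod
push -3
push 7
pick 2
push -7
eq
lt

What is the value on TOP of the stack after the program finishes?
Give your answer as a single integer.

After 'push 13': [13]
After 'dup': [13, 13]
After 'neg': [13, -13]
After 'push 10': [13, -13, 10]
After 'add': [13, -3]
After 'push 3': [13, -3, 3]
After 'neg': [13, -3, -3]
After 'push 1': [13, -3, -3, 1]
After 'mod': [13, -3, 0]
After 'push -3': [13, -3, 0, -3]
After 'push 7': [13, -3, 0, -3, 7]
After 'pick 2': [13, -3, 0, -3, 7, 0]
After 'push -7': [13, -3, 0, -3, 7, 0, -7]
After 'eq': [13, -3, 0, -3, 7, 0]
After 'lt': [13, -3, 0, -3, 0]

Answer: 0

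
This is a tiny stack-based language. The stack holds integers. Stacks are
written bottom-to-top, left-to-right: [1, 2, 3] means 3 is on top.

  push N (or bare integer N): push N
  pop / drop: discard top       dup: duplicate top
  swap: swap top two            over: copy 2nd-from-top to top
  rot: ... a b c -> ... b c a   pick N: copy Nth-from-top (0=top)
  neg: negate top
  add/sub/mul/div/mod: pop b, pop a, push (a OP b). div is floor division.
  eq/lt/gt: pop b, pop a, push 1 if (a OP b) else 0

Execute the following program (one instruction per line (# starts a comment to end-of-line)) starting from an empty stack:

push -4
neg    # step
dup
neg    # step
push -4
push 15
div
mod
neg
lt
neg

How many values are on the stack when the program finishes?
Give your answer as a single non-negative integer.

After 'push -4': stack = [-4] (depth 1)
After 'neg': stack = [4] (depth 1)
After 'dup': stack = [4, 4] (depth 2)
After 'neg': stack = [4, -4] (depth 2)
After 'push -4': stack = [4, -4, -4] (depth 3)
After 'push 15': stack = [4, -4, -4, 15] (depth 4)
After 'div': stack = [4, -4, -1] (depth 3)
After 'mod': stack = [4, 0] (depth 2)
After 'neg': stack = [4, 0] (depth 2)
After 'lt': stack = [0] (depth 1)
After 'neg': stack = [0] (depth 1)

Answer: 1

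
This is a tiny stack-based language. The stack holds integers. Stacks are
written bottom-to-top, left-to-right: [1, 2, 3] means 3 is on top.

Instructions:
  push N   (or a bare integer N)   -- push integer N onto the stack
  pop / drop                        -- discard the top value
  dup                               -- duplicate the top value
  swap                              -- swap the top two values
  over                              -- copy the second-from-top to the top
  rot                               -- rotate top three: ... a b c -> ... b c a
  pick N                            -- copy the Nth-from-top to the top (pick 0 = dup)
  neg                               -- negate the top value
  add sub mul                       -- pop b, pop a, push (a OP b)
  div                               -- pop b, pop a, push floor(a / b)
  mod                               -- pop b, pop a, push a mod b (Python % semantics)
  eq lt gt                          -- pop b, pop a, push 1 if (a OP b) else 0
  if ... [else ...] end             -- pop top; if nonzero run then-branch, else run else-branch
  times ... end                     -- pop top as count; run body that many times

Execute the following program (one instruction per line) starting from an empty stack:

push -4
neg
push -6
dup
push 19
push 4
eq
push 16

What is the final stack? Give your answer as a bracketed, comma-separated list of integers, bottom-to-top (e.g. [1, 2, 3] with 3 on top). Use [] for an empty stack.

After 'push -4': [-4]
After 'neg': [4]
After 'push -6': [4, -6]
After 'dup': [4, -6, -6]
After 'push 19': [4, -6, -6, 19]
After 'push 4': [4, -6, -6, 19, 4]
After 'eq': [4, -6, -6, 0]
After 'push 16': [4, -6, -6, 0, 16]

Answer: [4, -6, -6, 0, 16]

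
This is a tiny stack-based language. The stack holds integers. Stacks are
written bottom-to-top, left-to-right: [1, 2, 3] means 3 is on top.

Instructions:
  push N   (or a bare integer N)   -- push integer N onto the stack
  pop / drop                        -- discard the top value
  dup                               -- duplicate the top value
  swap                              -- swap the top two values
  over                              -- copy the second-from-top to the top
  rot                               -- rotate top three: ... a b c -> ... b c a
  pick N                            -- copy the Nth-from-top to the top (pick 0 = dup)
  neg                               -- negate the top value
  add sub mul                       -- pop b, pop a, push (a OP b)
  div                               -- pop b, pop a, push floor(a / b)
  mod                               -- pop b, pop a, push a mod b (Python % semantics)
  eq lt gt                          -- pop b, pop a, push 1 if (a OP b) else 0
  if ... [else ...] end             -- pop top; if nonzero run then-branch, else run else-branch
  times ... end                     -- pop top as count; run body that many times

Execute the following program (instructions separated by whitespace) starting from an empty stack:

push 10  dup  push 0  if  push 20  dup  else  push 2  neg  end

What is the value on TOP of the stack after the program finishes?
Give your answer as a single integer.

After 'push 10': [10]
After 'dup': [10, 10]
After 'push 0': [10, 10, 0]
After 'if': [10, 10]
After 'push 2': [10, 10, 2]
After 'neg': [10, 10, -2]

Answer: -2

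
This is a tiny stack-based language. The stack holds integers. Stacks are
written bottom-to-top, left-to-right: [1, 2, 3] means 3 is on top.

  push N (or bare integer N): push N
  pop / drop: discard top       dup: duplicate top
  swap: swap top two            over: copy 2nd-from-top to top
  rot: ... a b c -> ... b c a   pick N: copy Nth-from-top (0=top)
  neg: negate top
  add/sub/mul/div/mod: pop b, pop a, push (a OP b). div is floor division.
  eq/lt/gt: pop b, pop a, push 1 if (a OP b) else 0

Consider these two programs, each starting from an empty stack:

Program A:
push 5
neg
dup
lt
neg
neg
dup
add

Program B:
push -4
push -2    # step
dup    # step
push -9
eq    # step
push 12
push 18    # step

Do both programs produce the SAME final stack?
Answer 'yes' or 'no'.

Program A trace:
  After 'push 5': [5]
  After 'neg': [-5]
  After 'dup': [-5, -5]
  After 'lt': [0]
  After 'neg': [0]
  After 'neg': [0]
  After 'dup': [0, 0]
  After 'add': [0]
Program A final stack: [0]

Program B trace:
  After 'push -4': [-4]
  After 'push -2': [-4, -2]
  After 'dup': [-4, -2, -2]
  After 'push -9': [-4, -2, -2, -9]
  After 'eq': [-4, -2, 0]
  After 'push 12': [-4, -2, 0, 12]
  After 'push 18': [-4, -2, 0, 12, 18]
Program B final stack: [-4, -2, 0, 12, 18]
Same: no

Answer: no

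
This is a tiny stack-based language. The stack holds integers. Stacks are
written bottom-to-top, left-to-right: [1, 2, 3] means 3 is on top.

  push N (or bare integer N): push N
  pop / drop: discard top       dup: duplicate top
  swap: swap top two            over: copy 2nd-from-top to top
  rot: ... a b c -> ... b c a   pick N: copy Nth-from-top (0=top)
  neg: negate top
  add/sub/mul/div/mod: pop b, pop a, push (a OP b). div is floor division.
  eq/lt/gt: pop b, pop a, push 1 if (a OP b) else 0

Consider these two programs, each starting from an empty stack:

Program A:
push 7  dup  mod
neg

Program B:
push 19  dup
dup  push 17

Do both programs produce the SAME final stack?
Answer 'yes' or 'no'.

Answer: no

Derivation:
Program A trace:
  After 'push 7': [7]
  After 'dup': [7, 7]
  After 'mod': [0]
  After 'neg': [0]
Program A final stack: [0]

Program B trace:
  After 'push 19': [19]
  After 'dup': [19, 19]
  After 'dup': [19, 19, 19]
  After 'push 17': [19, 19, 19, 17]
Program B final stack: [19, 19, 19, 17]
Same: no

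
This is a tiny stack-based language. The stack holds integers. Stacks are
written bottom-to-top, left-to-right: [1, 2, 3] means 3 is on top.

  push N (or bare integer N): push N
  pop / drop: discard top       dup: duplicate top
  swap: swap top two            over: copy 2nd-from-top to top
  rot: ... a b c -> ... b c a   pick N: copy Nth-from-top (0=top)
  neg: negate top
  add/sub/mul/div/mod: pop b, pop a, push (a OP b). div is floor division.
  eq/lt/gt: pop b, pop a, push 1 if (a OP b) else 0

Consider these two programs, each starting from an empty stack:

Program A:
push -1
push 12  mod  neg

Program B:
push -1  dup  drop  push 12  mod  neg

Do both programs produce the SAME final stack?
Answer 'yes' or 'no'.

Program A trace:
  After 'push -1': [-1]
  After 'push 12': [-1, 12]
  After 'mod': [11]
  After 'neg': [-11]
Program A final stack: [-11]

Program B trace:
  After 'push -1': [-1]
  After 'dup': [-1, -1]
  After 'drop': [-1]
  After 'push 12': [-1, 12]
  After 'mod': [11]
  After 'neg': [-11]
Program B final stack: [-11]
Same: yes

Answer: yes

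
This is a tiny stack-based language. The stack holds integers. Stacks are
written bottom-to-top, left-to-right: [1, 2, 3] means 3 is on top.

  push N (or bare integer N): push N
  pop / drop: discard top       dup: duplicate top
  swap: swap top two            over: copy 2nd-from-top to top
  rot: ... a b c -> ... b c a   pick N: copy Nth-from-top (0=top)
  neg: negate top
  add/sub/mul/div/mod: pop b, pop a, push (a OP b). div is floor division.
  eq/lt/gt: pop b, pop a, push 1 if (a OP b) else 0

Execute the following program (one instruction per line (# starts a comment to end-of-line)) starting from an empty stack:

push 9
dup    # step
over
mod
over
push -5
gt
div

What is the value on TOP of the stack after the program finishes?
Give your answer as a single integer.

After 'push 9': [9]
After 'dup': [9, 9]
After 'over': [9, 9, 9]
After 'mod': [9, 0]
After 'over': [9, 0, 9]
After 'push -5': [9, 0, 9, -5]
After 'gt': [9, 0, 1]
After 'div': [9, 0]

Answer: 0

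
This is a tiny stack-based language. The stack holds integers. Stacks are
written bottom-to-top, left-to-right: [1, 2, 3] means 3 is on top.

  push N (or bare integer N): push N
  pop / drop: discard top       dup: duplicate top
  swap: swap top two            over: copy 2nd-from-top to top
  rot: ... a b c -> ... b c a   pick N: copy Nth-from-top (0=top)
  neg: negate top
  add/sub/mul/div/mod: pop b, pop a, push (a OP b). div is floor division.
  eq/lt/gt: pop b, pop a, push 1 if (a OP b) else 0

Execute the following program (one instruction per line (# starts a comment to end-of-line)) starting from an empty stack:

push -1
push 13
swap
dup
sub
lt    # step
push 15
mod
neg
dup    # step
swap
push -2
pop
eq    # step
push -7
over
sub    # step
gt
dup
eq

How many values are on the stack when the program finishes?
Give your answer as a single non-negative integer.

After 'push -1': stack = [-1] (depth 1)
After 'push 13': stack = [-1, 13] (depth 2)
After 'swap': stack = [13, -1] (depth 2)
After 'dup': stack = [13, -1, -1] (depth 3)
After 'sub': stack = [13, 0] (depth 2)
After 'lt': stack = [0] (depth 1)
After 'push 15': stack = [0, 15] (depth 2)
After 'mod': stack = [0] (depth 1)
After 'neg': stack = [0] (depth 1)
After 'dup': stack = [0, 0] (depth 2)
After 'swap': stack = [0, 0] (depth 2)
After 'push -2': stack = [0, 0, -2] (depth 3)
After 'pop': stack = [0, 0] (depth 2)
After 'eq': stack = [1] (depth 1)
After 'push -7': stack = [1, -7] (depth 2)
After 'over': stack = [1, -7, 1] (depth 3)
After 'sub': stack = [1, -8] (depth 2)
After 'gt': stack = [1] (depth 1)
After 'dup': stack = [1, 1] (depth 2)
After 'eq': stack = [1] (depth 1)

Answer: 1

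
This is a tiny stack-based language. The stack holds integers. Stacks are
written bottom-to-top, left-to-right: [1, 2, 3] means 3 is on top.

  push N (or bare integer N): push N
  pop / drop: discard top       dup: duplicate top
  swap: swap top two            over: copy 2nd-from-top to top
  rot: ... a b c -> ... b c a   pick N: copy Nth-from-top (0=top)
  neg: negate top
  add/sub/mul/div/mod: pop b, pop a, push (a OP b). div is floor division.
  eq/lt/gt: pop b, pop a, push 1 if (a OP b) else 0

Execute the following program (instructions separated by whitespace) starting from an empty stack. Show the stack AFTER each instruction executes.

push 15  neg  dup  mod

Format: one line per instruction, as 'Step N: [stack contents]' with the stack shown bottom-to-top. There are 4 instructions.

Step 1: [15]
Step 2: [-15]
Step 3: [-15, -15]
Step 4: [0]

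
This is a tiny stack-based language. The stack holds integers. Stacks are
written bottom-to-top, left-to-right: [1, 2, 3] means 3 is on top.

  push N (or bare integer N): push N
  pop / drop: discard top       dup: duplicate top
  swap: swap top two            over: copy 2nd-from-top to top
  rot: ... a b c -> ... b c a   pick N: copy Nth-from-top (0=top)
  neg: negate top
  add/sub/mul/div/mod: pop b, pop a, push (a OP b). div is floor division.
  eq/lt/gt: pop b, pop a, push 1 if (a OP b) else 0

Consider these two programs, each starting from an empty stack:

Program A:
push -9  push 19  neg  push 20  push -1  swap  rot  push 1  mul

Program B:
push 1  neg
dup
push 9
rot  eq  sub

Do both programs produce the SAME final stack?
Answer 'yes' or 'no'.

Program A trace:
  After 'push -9': [-9]
  After 'push 19': [-9, 19]
  After 'neg': [-9, -19]
  After 'push 20': [-9, -19, 20]
  After 'push -1': [-9, -19, 20, -1]
  After 'swap': [-9, -19, -1, 20]
  After 'rot': [-9, -1, 20, -19]
  After 'push 1': [-9, -1, 20, -19, 1]
  After 'mul': [-9, -1, 20, -19]
Program A final stack: [-9, -1, 20, -19]

Program B trace:
  After 'push 1': [1]
  After 'neg': [-1]
  After 'dup': [-1, -1]
  After 'push 9': [-1, -1, 9]
  After 'rot': [-1, 9, -1]
  After 'eq': [-1, 0]
  After 'sub': [-1]
Program B final stack: [-1]
Same: no

Answer: no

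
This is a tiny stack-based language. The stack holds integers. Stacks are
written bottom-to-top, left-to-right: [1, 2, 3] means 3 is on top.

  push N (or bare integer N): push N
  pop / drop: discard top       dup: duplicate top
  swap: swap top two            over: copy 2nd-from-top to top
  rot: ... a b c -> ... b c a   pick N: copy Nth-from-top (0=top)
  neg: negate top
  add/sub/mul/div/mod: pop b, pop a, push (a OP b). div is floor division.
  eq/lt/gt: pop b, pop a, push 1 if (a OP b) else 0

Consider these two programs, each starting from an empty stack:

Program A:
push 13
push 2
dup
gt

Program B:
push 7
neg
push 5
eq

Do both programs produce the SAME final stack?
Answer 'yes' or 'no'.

Program A trace:
  After 'push 13': [13]
  After 'push 2': [13, 2]
  After 'dup': [13, 2, 2]
  After 'gt': [13, 0]
Program A final stack: [13, 0]

Program B trace:
  After 'push 7': [7]
  After 'neg': [-7]
  After 'push 5': [-7, 5]
  After 'eq': [0]
Program B final stack: [0]
Same: no

Answer: no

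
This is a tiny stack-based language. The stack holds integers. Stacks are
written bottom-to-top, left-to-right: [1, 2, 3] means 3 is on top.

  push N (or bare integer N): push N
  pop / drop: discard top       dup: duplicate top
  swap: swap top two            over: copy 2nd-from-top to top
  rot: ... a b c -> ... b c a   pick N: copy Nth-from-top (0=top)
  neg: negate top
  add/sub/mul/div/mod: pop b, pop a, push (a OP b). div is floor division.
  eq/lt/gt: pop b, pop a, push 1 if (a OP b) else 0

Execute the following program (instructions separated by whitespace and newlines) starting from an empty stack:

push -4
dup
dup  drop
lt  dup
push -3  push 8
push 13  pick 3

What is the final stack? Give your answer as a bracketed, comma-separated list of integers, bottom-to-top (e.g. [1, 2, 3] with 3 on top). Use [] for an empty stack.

After 'push -4': [-4]
After 'dup': [-4, -4]
After 'dup': [-4, -4, -4]
After 'drop': [-4, -4]
After 'lt': [0]
After 'dup': [0, 0]
After 'push -3': [0, 0, -3]
After 'push 8': [0, 0, -3, 8]
After 'push 13': [0, 0, -3, 8, 13]
After 'pick 3': [0, 0, -3, 8, 13, 0]

Answer: [0, 0, -3, 8, 13, 0]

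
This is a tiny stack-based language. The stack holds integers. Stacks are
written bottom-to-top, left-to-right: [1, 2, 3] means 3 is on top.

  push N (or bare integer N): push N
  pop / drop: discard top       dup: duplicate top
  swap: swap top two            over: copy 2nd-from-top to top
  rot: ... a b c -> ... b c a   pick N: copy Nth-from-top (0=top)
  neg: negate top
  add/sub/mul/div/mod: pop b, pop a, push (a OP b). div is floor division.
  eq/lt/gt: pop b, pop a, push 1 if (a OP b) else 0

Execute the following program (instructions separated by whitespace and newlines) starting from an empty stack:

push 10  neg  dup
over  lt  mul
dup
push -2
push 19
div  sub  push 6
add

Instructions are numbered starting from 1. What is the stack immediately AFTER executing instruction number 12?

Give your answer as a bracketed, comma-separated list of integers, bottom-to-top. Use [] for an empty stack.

Step 1 ('push 10'): [10]
Step 2 ('neg'): [-10]
Step 3 ('dup'): [-10, -10]
Step 4 ('over'): [-10, -10, -10]
Step 5 ('lt'): [-10, 0]
Step 6 ('mul'): [0]
Step 7 ('dup'): [0, 0]
Step 8 ('push -2'): [0, 0, -2]
Step 9 ('push 19'): [0, 0, -2, 19]
Step 10 ('div'): [0, 0, -1]
Step 11 ('sub'): [0, 1]
Step 12 ('push 6'): [0, 1, 6]

Answer: [0, 1, 6]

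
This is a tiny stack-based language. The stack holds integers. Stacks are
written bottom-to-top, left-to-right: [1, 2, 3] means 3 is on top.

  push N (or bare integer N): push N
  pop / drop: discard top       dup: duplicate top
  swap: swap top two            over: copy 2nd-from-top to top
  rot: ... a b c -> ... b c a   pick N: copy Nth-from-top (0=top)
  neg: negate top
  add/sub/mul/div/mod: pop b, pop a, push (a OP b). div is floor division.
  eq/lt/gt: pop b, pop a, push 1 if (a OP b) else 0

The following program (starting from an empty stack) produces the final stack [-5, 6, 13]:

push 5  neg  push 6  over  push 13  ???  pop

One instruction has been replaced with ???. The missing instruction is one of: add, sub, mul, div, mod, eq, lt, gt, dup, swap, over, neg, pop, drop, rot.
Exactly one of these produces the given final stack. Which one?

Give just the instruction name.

Answer: swap

Derivation:
Stack before ???: [-5, 6, -5, 13]
Stack after ???:  [-5, 6, 13, -5]
The instruction that transforms [-5, 6, -5, 13] -> [-5, 6, 13, -5] is: swap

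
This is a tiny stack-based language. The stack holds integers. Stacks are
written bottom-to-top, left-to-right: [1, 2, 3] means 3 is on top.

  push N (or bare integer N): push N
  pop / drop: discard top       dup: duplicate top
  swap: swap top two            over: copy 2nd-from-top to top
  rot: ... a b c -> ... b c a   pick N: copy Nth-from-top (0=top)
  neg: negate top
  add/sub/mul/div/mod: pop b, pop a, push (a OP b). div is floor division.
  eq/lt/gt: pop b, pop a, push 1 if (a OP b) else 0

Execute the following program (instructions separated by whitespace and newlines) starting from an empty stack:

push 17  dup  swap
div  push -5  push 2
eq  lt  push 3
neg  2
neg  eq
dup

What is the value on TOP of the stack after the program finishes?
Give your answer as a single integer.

Answer: 0

Derivation:
After 'push 17': [17]
After 'dup': [17, 17]
After 'swap': [17, 17]
After 'div': [1]
After 'push -5': [1, -5]
After 'push 2': [1, -5, 2]
After 'eq': [1, 0]
After 'lt': [0]
After 'push 3': [0, 3]
After 'neg': [0, -3]
After 'push 2': [0, -3, 2]
After 'neg': [0, -3, -2]
After 'eq': [0, 0]
After 'dup': [0, 0, 0]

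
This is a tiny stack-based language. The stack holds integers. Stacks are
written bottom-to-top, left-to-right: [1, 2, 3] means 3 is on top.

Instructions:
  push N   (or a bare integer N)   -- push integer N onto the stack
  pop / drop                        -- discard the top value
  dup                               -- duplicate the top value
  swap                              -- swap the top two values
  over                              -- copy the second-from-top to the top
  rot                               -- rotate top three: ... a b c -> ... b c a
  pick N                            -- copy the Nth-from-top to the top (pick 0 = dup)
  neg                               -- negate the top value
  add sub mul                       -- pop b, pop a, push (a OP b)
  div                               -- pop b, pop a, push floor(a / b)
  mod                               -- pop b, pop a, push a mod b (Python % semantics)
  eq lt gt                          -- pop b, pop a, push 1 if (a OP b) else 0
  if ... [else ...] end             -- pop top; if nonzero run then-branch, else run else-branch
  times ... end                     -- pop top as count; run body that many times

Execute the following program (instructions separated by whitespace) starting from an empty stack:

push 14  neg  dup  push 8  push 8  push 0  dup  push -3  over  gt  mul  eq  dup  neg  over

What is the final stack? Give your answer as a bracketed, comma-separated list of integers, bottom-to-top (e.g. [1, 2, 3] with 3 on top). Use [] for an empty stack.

After 'push 14': [14]
After 'neg': [-14]
After 'dup': [-14, -14]
After 'push 8': [-14, -14, 8]
After 'push 8': [-14, -14, 8, 8]
After 'push 0': [-14, -14, 8, 8, 0]
After 'dup': [-14, -14, 8, 8, 0, 0]
After 'push -3': [-14, -14, 8, 8, 0, 0, -3]
After 'over': [-14, -14, 8, 8, 0, 0, -3, 0]
After 'gt': [-14, -14, 8, 8, 0, 0, 0]
After 'mul': [-14, -14, 8, 8, 0, 0]
After 'eq': [-14, -14, 8, 8, 1]
After 'dup': [-14, -14, 8, 8, 1, 1]
After 'neg': [-14, -14, 8, 8, 1, -1]
After 'over': [-14, -14, 8, 8, 1, -1, 1]

Answer: [-14, -14, 8, 8, 1, -1, 1]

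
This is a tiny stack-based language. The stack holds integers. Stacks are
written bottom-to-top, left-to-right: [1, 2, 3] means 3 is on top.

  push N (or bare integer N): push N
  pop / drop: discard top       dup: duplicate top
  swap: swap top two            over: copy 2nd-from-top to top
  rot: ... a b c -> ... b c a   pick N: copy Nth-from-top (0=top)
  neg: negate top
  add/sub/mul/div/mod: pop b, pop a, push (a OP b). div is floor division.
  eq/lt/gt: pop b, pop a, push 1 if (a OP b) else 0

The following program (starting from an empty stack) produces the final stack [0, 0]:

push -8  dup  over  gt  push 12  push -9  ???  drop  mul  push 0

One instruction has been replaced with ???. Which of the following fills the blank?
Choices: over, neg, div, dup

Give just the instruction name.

Answer: div

Derivation:
Stack before ???: [-8, 0, 12, -9]
Stack after ???:  [-8, 0, -2]
Checking each choice:
  over: produces [-8, 0, -108, 0]
  neg: produces [-8, 0, 0]
  div: MATCH
  dup: produces [-8, 0, -108, 0]


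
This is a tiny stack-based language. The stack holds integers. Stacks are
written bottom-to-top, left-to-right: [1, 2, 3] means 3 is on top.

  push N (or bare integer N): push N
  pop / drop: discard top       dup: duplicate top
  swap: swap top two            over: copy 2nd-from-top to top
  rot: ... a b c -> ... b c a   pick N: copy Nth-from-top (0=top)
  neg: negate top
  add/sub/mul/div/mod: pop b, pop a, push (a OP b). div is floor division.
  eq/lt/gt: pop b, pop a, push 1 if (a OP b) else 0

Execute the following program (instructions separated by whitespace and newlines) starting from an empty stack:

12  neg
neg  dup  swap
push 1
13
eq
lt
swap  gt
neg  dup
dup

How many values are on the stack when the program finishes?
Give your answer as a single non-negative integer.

After 'push 12': stack = [12] (depth 1)
After 'neg': stack = [-12] (depth 1)
After 'neg': stack = [12] (depth 1)
After 'dup': stack = [12, 12] (depth 2)
After 'swap': stack = [12, 12] (depth 2)
After 'push 1': stack = [12, 12, 1] (depth 3)
After 'push 13': stack = [12, 12, 1, 13] (depth 4)
After 'eq': stack = [12, 12, 0] (depth 3)
After 'lt': stack = [12, 0] (depth 2)
After 'swap': stack = [0, 12] (depth 2)
After 'gt': stack = [0] (depth 1)
After 'neg': stack = [0] (depth 1)
After 'dup': stack = [0, 0] (depth 2)
After 'dup': stack = [0, 0, 0] (depth 3)

Answer: 3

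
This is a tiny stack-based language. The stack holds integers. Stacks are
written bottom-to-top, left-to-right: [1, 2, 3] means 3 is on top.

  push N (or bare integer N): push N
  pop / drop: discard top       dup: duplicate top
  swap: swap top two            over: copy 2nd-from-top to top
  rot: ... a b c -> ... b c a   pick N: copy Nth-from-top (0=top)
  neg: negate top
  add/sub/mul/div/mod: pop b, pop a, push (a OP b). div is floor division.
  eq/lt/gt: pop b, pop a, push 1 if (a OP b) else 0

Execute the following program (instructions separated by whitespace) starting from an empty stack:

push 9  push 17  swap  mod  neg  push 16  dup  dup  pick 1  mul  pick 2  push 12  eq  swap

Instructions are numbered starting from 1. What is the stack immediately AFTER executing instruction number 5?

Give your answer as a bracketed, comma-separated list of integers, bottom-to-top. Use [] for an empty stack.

Step 1 ('push 9'): [9]
Step 2 ('push 17'): [9, 17]
Step 3 ('swap'): [17, 9]
Step 4 ('mod'): [8]
Step 5 ('neg'): [-8]

Answer: [-8]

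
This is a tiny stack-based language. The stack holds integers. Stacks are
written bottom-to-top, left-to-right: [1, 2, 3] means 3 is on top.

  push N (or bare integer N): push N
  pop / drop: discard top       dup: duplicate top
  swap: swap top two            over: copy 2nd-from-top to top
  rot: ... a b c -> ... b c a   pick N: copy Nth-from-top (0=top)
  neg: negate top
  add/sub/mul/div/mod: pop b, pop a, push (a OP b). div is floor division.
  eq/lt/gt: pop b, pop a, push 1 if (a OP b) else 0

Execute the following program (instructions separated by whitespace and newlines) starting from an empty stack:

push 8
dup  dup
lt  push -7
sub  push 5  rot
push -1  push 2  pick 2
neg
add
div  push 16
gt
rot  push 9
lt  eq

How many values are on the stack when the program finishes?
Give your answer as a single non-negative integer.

After 'push 8': stack = [8] (depth 1)
After 'dup': stack = [8, 8] (depth 2)
After 'dup': stack = [8, 8, 8] (depth 3)
After 'lt': stack = [8, 0] (depth 2)
After 'push -7': stack = [8, 0, -7] (depth 3)
After 'sub': stack = [8, 7] (depth 2)
After 'push 5': stack = [8, 7, 5] (depth 3)
After 'rot': stack = [7, 5, 8] (depth 3)
After 'push -1': stack = [7, 5, 8, -1] (depth 4)
After 'push 2': stack = [7, 5, 8, -1, 2] (depth 5)
After 'pick 2': stack = [7, 5, 8, -1, 2, 8] (depth 6)
After 'neg': stack = [7, 5, 8, -1, 2, -8] (depth 6)
After 'add': stack = [7, 5, 8, -1, -6] (depth 5)
After 'div': stack = [7, 5, 8, 0] (depth 4)
After 'push 16': stack = [7, 5, 8, 0, 16] (depth 5)
After 'gt': stack = [7, 5, 8, 0] (depth 4)
After 'rot': stack = [7, 8, 0, 5] (depth 4)
After 'push 9': stack = [7, 8, 0, 5, 9] (depth 5)
After 'lt': stack = [7, 8, 0, 1] (depth 4)
After 'eq': stack = [7, 8, 0] (depth 3)

Answer: 3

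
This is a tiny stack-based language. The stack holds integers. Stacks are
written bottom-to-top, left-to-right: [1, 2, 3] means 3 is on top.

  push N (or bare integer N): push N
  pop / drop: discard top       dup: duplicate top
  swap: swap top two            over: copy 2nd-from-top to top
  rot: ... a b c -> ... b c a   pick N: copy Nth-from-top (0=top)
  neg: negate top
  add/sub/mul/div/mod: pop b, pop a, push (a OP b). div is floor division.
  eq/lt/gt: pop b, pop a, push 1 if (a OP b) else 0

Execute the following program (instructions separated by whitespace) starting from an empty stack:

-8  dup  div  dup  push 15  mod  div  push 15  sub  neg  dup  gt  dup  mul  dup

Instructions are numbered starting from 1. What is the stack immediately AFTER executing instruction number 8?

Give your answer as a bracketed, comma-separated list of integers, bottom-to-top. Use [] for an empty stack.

Step 1 ('-8'): [-8]
Step 2 ('dup'): [-8, -8]
Step 3 ('div'): [1]
Step 4 ('dup'): [1, 1]
Step 5 ('push 15'): [1, 1, 15]
Step 6 ('mod'): [1, 1]
Step 7 ('div'): [1]
Step 8 ('push 15'): [1, 15]

Answer: [1, 15]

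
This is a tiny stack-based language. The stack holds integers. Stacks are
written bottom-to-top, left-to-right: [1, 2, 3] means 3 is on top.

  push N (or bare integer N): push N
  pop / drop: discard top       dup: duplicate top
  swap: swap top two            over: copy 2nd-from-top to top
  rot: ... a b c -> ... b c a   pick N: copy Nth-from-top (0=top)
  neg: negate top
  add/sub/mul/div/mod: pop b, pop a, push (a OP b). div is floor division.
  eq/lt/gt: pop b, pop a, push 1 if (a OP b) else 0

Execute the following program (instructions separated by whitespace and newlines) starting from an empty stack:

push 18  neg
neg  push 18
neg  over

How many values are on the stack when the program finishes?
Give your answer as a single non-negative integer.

After 'push 18': stack = [18] (depth 1)
After 'neg': stack = [-18] (depth 1)
After 'neg': stack = [18] (depth 1)
After 'push 18': stack = [18, 18] (depth 2)
After 'neg': stack = [18, -18] (depth 2)
After 'over': stack = [18, -18, 18] (depth 3)

Answer: 3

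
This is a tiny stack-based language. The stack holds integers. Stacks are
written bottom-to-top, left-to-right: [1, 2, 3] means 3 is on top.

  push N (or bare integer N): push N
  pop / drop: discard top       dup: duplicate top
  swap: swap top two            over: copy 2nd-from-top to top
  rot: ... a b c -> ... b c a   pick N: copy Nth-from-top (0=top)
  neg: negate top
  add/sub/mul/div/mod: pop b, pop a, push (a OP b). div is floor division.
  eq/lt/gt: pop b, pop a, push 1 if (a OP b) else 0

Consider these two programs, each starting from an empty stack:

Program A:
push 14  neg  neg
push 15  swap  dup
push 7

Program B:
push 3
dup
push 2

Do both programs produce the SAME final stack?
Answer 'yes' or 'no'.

Answer: no

Derivation:
Program A trace:
  After 'push 14': [14]
  After 'neg': [-14]
  After 'neg': [14]
  After 'push 15': [14, 15]
  After 'swap': [15, 14]
  After 'dup': [15, 14, 14]
  After 'push 7': [15, 14, 14, 7]
Program A final stack: [15, 14, 14, 7]

Program B trace:
  After 'push 3': [3]
  After 'dup': [3, 3]
  After 'push 2': [3, 3, 2]
Program B final stack: [3, 3, 2]
Same: no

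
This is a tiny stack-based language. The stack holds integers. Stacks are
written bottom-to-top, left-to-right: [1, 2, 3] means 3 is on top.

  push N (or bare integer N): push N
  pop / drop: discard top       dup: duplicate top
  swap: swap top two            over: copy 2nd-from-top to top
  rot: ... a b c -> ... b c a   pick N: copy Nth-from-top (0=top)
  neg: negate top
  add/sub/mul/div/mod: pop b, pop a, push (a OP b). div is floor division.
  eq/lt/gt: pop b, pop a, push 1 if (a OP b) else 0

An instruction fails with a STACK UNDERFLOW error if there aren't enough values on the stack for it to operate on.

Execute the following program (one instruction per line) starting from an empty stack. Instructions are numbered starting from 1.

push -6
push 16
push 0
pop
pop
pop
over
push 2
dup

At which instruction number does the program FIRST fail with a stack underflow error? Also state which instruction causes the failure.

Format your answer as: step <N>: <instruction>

Step 1 ('push -6'): stack = [-6], depth = 1
Step 2 ('push 16'): stack = [-6, 16], depth = 2
Step 3 ('push 0'): stack = [-6, 16, 0], depth = 3
Step 4 ('pop'): stack = [-6, 16], depth = 2
Step 5 ('pop'): stack = [-6], depth = 1
Step 6 ('pop'): stack = [], depth = 0
Step 7 ('over'): needs 2 value(s) but depth is 0 — STACK UNDERFLOW

Answer: step 7: over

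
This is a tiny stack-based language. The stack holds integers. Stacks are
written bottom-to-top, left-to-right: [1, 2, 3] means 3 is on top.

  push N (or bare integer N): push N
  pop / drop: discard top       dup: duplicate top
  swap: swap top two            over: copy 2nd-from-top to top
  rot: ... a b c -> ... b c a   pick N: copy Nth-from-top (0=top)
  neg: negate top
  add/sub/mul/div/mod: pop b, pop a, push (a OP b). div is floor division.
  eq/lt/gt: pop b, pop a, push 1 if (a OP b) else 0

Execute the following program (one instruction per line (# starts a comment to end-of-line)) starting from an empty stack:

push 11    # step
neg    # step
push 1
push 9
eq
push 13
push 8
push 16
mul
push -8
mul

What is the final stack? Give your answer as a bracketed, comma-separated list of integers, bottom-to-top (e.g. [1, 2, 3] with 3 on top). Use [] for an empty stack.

After 'push 11': [11]
After 'neg': [-11]
After 'push 1': [-11, 1]
After 'push 9': [-11, 1, 9]
After 'eq': [-11, 0]
After 'push 13': [-11, 0, 13]
After 'push 8': [-11, 0, 13, 8]
After 'push 16': [-11, 0, 13, 8, 16]
After 'mul': [-11, 0, 13, 128]
After 'push -8': [-11, 0, 13, 128, -8]
After 'mul': [-11, 0, 13, -1024]

Answer: [-11, 0, 13, -1024]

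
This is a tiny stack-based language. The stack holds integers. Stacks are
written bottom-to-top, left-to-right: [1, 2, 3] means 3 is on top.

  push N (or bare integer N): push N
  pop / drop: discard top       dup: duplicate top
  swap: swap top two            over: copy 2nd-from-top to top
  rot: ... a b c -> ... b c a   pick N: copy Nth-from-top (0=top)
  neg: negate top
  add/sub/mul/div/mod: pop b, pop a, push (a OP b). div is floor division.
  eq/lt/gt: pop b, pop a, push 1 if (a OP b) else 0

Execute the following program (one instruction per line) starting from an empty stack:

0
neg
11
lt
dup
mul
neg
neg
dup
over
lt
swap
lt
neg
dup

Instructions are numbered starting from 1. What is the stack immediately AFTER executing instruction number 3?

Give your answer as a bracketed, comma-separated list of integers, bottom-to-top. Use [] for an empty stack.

Answer: [0, 11]

Derivation:
Step 1 ('0'): [0]
Step 2 ('neg'): [0]
Step 3 ('11'): [0, 11]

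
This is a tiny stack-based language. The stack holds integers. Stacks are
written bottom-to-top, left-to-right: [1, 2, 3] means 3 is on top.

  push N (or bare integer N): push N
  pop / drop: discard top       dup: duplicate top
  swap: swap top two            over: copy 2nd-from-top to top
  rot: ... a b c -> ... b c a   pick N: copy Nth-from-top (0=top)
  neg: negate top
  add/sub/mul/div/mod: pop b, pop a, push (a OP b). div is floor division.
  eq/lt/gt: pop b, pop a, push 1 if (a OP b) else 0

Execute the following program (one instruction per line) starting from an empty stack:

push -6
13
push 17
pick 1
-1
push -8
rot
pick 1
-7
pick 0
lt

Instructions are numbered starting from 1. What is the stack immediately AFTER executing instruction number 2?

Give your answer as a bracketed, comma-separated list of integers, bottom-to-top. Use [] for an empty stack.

Step 1 ('push -6'): [-6]
Step 2 ('13'): [-6, 13]

Answer: [-6, 13]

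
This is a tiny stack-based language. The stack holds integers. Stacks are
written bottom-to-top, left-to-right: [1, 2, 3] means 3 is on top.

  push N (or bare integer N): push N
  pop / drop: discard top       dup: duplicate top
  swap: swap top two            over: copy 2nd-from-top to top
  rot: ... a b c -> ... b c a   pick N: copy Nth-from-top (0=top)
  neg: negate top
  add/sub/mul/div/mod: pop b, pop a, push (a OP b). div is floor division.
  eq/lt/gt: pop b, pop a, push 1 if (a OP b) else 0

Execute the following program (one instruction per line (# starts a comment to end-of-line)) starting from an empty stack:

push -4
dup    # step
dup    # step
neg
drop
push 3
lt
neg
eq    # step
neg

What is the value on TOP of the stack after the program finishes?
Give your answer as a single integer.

Answer: 0

Derivation:
After 'push -4': [-4]
After 'dup': [-4, -4]
After 'dup': [-4, -4, -4]
After 'neg': [-4, -4, 4]
After 'drop': [-4, -4]
After 'push 3': [-4, -4, 3]
After 'lt': [-4, 1]
After 'neg': [-4, -1]
After 'eq': [0]
After 'neg': [0]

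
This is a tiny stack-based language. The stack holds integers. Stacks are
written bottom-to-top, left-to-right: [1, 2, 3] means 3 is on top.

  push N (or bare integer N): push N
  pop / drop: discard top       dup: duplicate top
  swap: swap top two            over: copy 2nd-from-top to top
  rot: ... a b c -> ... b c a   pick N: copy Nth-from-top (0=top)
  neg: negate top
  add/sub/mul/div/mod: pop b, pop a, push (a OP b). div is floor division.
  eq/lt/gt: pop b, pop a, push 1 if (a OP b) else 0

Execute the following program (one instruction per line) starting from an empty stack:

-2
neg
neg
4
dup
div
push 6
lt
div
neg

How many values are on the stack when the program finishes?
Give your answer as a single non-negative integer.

Answer: 1

Derivation:
After 'push -2': stack = [-2] (depth 1)
After 'neg': stack = [2] (depth 1)
After 'neg': stack = [-2] (depth 1)
After 'push 4': stack = [-2, 4] (depth 2)
After 'dup': stack = [-2, 4, 4] (depth 3)
After 'div': stack = [-2, 1] (depth 2)
After 'push 6': stack = [-2, 1, 6] (depth 3)
After 'lt': stack = [-2, 1] (depth 2)
After 'div': stack = [-2] (depth 1)
After 'neg': stack = [2] (depth 1)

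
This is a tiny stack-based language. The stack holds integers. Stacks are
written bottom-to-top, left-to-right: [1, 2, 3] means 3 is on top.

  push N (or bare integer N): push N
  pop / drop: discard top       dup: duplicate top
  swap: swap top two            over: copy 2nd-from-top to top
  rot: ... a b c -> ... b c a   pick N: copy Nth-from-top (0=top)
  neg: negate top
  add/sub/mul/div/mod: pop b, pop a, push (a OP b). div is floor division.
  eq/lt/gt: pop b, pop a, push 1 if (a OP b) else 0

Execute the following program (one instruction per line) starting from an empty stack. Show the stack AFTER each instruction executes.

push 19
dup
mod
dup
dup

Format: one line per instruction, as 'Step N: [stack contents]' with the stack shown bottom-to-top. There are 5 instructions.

Step 1: [19]
Step 2: [19, 19]
Step 3: [0]
Step 4: [0, 0]
Step 5: [0, 0, 0]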